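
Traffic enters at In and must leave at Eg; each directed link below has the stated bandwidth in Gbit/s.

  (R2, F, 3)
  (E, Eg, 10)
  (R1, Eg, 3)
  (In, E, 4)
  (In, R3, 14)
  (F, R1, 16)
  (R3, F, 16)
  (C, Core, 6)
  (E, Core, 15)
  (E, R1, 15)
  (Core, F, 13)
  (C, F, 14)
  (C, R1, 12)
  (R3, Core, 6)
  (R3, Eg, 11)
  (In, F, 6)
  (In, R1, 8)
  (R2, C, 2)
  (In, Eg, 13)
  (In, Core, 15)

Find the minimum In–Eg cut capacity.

Augment In→Eg: bottleneck 13, flow now 13.
Augment In→E→Eg: bottleneck 4, flow now 17.
Augment In→R3→Eg: bottleneck 11, flow now 28.
Augment In→R1→Eg: bottleneck 3, flow now 31.
No augmenting path remains; maximum flow = 31.
By max-flow min-cut, the minimum cut capacity equals the max flow.
In the residual graph, reachable from In: {In, R3, Core, F, R1}.
Min-cut edges: In→E (4), In→Eg (13), R3→Eg (11), R1→Eg (3); capacity 4 + 13 + 11 + 3 = 31.

31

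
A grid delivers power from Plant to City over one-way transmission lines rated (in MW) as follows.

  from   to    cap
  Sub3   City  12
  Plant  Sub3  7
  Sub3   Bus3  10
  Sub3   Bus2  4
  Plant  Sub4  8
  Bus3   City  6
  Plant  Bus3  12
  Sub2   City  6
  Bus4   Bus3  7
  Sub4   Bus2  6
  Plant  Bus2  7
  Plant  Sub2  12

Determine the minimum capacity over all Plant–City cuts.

19

Augment Plant→Sub3→City: bottleneck 7, flow now 7.
Augment Plant→Sub2→City: bottleneck 6, flow now 13.
Augment Plant→Bus3→City: bottleneck 6, flow now 19.
No augmenting path remains; maximum flow = 19.
By max-flow min-cut, the minimum cut capacity equals the max flow.
In the residual graph, reachable from Plant: {Plant, Sub4, Bus2, Sub2, Bus3}.
Min-cut edges: Plant→Sub3 (7), Sub2→City (6), Bus3→City (6); capacity 7 + 6 + 6 = 19.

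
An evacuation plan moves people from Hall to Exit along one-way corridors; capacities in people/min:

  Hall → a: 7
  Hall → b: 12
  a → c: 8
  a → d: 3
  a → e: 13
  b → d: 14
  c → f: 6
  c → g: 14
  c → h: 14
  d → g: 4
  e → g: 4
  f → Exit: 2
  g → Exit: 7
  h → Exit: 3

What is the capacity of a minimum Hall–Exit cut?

Augment Hall→a→c→f→Exit: bottleneck 2, flow now 2.
Augment Hall→a→c→g→Exit: bottleneck 5, flow now 7.
Augment Hall→b→d→g→Exit: bottleneck 2, flow now 9.
Augment Hall→b→d→g→c→h→Exit: bottleneck 2, flow now 11. (uses reverse residual edge)
No augmenting path remains; maximum flow = 11.
By max-flow min-cut, the minimum cut capacity equals the max flow.
In the residual graph, reachable from Hall: {Hall, b, d}.
Min-cut edges: Hall→a (7), d→g (4); capacity 7 + 4 = 11.

11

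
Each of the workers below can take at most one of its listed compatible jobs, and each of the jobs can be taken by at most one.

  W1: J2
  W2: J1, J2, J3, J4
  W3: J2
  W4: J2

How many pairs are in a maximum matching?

Unit-capacity flow: source→left, listed edges, right→sink; max matching = max flow.
Augmenting path W1→J2 (+1); matched 1.
Augmenting path W2→J1 (+1); matched 2.
No augmenting path remains; maximum matching = 2.
König certificate: {W2, J2} is a vertex cover of size 2 (every listed pair touches it), so no matching can be larger.

2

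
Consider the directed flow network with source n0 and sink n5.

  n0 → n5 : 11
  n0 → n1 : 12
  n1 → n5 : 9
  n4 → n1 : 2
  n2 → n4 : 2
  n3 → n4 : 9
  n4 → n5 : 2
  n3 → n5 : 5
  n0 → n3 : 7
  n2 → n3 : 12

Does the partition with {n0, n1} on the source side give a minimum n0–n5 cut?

Yes — it is a minimum cut (capacity 27).

Given cut capacity: 7 + 11 + 9 = 27.
Augment n0→n5: bottleneck 11, flow now 11.
Augment n0→n1→n5: bottleneck 9, flow now 20.
Augment n0→n3→n5: bottleneck 5, flow now 25.
Augment n0→n3→n4→n5: bottleneck 2, flow now 27.
No augmenting path remains; maximum flow = 27.
Cut capacity 27 equals the max flow, so it is a minimum cut.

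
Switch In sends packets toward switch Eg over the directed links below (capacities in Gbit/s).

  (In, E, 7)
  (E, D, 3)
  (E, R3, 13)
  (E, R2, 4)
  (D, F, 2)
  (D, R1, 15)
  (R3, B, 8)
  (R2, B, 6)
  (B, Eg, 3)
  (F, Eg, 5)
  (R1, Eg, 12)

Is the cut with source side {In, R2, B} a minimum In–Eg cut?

Given cut capacity: 7 + 3 = 10.
Augment In→E→D→F→Eg: bottleneck 2, flow now 2.
Augment In→E→D→R1→Eg: bottleneck 1, flow now 3.
Augment In→E→R3→B→Eg: bottleneck 3, flow now 6.
No augmenting path remains; maximum flow = 6.
In the residual graph, reachable from In: {In, E, R3, R2, B}.
Min-cut edges: E→D (3), B→Eg (3); capacity 3 + 3 = 6.
Cut capacity 10 exceeds the max flow 6, so it is not minimum.

No — its capacity is 10, but the minimum cut has capacity 6.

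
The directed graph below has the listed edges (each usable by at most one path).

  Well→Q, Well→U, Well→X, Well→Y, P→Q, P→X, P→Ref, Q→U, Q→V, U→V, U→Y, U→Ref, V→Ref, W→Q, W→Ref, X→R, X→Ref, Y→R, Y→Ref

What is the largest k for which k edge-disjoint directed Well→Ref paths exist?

4

Assign every edge capacity 1; by Menger, the answer equals the max flow.
Path Well→U→Ref (+1); total 1.
Path Well→X→Ref (+1); total 2.
Path Well→Y→Ref (+1); total 3.
Path Well→Q→V→Ref (+1); total 4.
No residual Well→Ref path; max flow = 4.
Certifying cut of size 4: {Well→Q, Well→U, Well→X, Well→Y}.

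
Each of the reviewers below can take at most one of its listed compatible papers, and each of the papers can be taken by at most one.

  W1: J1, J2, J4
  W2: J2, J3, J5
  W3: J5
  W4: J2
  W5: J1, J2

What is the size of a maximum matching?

5

Unit-capacity flow: source→left, listed edges, right→sink; max matching = max flow.
Augmenting path W1→J1 (+1); matched 1.
Augmenting path W2→J2 (+1); matched 2.
Augmenting path W3→J5 (+1); matched 3.
Augmenting path W4→J2→W2→J3 (+1); matched 4.
Augmenting path W5→J1→W1→J4 (+1); matched 5.
No augmenting path remains; maximum matching = 5.
König certificate: {W1, W2, W3, W4, W5} is a vertex cover of size 5 (every listed pair touches it), so no matching can be larger.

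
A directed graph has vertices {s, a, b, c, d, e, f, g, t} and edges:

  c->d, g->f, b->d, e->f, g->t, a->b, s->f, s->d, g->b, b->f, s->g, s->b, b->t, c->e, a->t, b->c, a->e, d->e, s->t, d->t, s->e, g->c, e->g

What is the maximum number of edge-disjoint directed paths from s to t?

4

Assign every edge capacity 1; by Menger, the answer equals the max flow.
Path s→t (+1); total 1.
Path s→b→t (+1); total 2.
Path s→d→t (+1); total 3.
Path s→g→t (+1); total 4.
No residual s→t path; max flow = 4.
Certifying cut of size 4: {b→t, d→t, g→t, s→t}.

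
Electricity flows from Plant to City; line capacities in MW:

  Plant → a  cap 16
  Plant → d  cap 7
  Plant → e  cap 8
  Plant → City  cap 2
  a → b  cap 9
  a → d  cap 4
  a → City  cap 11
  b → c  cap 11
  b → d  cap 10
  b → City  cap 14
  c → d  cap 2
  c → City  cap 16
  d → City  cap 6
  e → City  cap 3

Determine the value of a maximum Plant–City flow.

Augment Plant→City: bottleneck 2, flow now 2.
Augment Plant→a→City: bottleneck 11, flow now 13.
Augment Plant→d→City: bottleneck 6, flow now 19.
Augment Plant→e→City: bottleneck 3, flow now 22.
Augment Plant→a→b→City: bottleneck 5, flow now 27.
No augmenting path remains; maximum flow = 27.
In the residual graph, reachable from Plant: {Plant, d, e}.
Min-cut edges: Plant→a (16), Plant→City (2), d→City (6), e→City (3); capacity 16 + 2 + 6 + 3 = 27.
This cut is saturated, so no flow can exceed 27.

27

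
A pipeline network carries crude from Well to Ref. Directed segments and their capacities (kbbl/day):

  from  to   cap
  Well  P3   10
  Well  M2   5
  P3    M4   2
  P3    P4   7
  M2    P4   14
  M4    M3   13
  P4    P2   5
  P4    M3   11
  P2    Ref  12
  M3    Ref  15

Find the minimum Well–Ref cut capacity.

14

Augment Well→P3→M4→M3→Ref: bottleneck 2, flow now 2.
Augment Well→P3→P4→P2→Ref: bottleneck 5, flow now 7.
Augment Well→P3→P4→M3→Ref: bottleneck 2, flow now 9.
Augment Well→M2→P4→M3→Ref: bottleneck 5, flow now 14.
No augmenting path remains; maximum flow = 14.
By max-flow min-cut, the minimum cut capacity equals the max flow.
In the residual graph, reachable from Well: {Well, P3}.
Min-cut edges: Well→M2 (5), P3→M4 (2), P3→P4 (7); capacity 5 + 2 + 7 = 14.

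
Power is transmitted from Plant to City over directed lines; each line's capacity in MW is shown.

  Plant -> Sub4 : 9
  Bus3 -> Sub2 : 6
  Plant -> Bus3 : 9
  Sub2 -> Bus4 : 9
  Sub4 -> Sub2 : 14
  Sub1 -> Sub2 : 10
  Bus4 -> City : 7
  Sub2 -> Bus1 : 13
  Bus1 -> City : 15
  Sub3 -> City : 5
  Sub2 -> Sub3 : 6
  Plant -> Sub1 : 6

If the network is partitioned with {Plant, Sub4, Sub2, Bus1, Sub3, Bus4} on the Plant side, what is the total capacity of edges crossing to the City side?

42

Edges leaving {Plant, Sub4, Sub2, Bus1, Sub3, Bus4}: Plant→Sub1 (6), Plant→Bus3 (9), Bus1→City (15), Sub3→City (5), Bus4→City (7).
Cut capacity = 6 + 9 + 15 + 5 + 7 = 42.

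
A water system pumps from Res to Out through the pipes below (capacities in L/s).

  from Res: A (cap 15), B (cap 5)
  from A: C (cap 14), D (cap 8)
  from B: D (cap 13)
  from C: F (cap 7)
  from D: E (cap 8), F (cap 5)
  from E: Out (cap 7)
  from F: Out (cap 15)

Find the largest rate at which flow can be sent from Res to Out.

19

Augment Res→A→C→F→Out: bottleneck 7, flow now 7.
Augment Res→A→D→E→Out: bottleneck 7, flow now 14.
Augment Res→A→D→F→Out: bottleneck 1, flow now 15.
Augment Res→B→D→F→Out: bottleneck 4, flow now 19.
No augmenting path remains; maximum flow = 19.
In the residual graph, reachable from Res: {Res, A, B, C, D, E}.
Min-cut edges: C→F (7), D→F (5), E→Out (7); capacity 7 + 5 + 7 = 19.
This cut is saturated, so no flow can exceed 19.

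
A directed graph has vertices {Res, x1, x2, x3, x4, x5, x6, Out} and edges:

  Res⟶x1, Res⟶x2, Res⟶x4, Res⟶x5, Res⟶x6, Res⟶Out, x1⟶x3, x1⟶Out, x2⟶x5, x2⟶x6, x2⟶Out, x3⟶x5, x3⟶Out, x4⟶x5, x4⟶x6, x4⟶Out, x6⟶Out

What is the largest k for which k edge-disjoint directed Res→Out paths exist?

5

Assign every edge capacity 1; by Menger, the answer equals the max flow.
Path Res→Out (+1); total 1.
Path Res→x1→Out (+1); total 2.
Path Res→x2→Out (+1); total 3.
Path Res→x4→Out (+1); total 4.
Path Res→x6→Out (+1); total 5.
No residual Res→Out path; max flow = 5.
Certifying cut of size 5: {Res→Out, Res→x1, Res→x2, Res→x4, Res→x6}.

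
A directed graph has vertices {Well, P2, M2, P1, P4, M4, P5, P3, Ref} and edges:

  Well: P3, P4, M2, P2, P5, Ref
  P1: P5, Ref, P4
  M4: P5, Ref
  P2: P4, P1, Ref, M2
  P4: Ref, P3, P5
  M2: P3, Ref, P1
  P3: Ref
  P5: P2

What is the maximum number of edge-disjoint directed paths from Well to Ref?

6

Assign every edge capacity 1; by Menger, the answer equals the max flow.
Path Well→Ref (+1); total 1.
Path Well→P2→Ref (+1); total 2.
Path Well→M2→Ref (+1); total 3.
Path Well→P4→Ref (+1); total 4.
Path Well→P3→Ref (+1); total 5.
Path Well→P5→P2→P1→Ref (+1); total 6.
No residual Well→Ref path; max flow = 6.
Certifying cut of size 6: {Well→M2, Well→P2, Well→P3, Well→P4, Well→P5, Well→Ref}.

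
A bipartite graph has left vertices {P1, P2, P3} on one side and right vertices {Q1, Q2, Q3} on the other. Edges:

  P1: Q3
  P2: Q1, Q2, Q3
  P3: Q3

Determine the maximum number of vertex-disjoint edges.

2

Unit-capacity flow: source→left, listed edges, right→sink; max matching = max flow.
Augmenting path P1→Q3 (+1); matched 1.
Augmenting path P2→Q1 (+1); matched 2.
No augmenting path remains; maximum matching = 2.
König certificate: {P2, Q3} is a vertex cover of size 2 (every listed pair touches it), so no matching can be larger.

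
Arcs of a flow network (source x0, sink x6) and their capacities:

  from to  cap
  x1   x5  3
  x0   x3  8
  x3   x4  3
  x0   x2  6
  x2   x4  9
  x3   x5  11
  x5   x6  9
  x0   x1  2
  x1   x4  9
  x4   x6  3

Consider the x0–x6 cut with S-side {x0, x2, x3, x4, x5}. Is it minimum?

No — its capacity is 14, but the minimum cut has capacity 12.

Given cut capacity: 2 + 3 + 9 = 14.
Augment x0→x1→x4→x6: bottleneck 2, flow now 2.
Augment x0→x2→x4→x6: bottleneck 1, flow now 3.
Augment x0→x3→x5→x6: bottleneck 8, flow now 11.
Augment x0→x2→x4→x1→x5→x6: bottleneck 1, flow now 12. (uses reverse residual edge)
No augmenting path remains; maximum flow = 12.
In the residual graph, reachable from x0: {x0, x1, x2, x3, x4, x5}.
Min-cut edges: x4→x6 (3), x5→x6 (9); capacity 3 + 9 = 12.
Cut capacity 14 exceeds the max flow 12, so it is not minimum.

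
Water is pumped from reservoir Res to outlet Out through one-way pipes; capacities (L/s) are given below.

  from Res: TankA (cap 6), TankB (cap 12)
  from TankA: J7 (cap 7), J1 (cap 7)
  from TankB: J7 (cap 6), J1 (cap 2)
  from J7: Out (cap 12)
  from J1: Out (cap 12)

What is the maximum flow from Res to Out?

14

Augment Res→TankA→J7→Out: bottleneck 6, flow now 6.
Augment Res→TankB→J7→Out: bottleneck 6, flow now 12.
Augment Res→TankB→J1→Out: bottleneck 2, flow now 14.
No augmenting path remains; maximum flow = 14.
In the residual graph, reachable from Res: {Res, TankB}.
Min-cut edges: Res→TankA (6), TankB→J7 (6), TankB→J1 (2); capacity 6 + 6 + 2 = 14.
This cut is saturated, so no flow can exceed 14.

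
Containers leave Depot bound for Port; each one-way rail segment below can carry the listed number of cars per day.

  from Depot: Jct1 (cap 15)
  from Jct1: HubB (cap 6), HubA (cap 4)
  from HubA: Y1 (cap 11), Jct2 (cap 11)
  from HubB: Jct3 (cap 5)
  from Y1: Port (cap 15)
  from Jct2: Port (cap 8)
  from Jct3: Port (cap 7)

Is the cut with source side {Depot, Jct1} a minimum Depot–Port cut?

Given cut capacity: 4 + 6 = 10.
Augment Depot→Jct1→HubA→Y1→Port: bottleneck 4, flow now 4.
Augment Depot→Jct1→HubB→Jct3→Port: bottleneck 5, flow now 9.
No augmenting path remains; maximum flow = 9.
In the residual graph, reachable from Depot: {Depot, Jct1, HubB}.
Min-cut edges: Jct1→HubA (4), HubB→Jct3 (5); capacity 4 + 5 = 9.
Cut capacity 10 exceeds the max flow 9, so it is not minimum.

No — its capacity is 10, but the minimum cut has capacity 9.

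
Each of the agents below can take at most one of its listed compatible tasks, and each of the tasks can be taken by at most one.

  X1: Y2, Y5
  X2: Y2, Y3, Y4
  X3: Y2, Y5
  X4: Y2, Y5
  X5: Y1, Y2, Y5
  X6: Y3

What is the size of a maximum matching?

5

Unit-capacity flow: source→left, listed edges, right→sink; max matching = max flow.
Augmenting path X1→Y2 (+1); matched 1.
Augmenting path X2→Y3 (+1); matched 2.
Augmenting path X3→Y5 (+1); matched 3.
Augmenting path X5→Y1 (+1); matched 4.
Augmenting path X6→Y3→X2→Y4 (+1); matched 5.
No augmenting path remains; maximum matching = 5.
König certificate: {X2, X5, X6, Y2, Y5} is a vertex cover of size 5 (every listed pair touches it), so no matching can be larger.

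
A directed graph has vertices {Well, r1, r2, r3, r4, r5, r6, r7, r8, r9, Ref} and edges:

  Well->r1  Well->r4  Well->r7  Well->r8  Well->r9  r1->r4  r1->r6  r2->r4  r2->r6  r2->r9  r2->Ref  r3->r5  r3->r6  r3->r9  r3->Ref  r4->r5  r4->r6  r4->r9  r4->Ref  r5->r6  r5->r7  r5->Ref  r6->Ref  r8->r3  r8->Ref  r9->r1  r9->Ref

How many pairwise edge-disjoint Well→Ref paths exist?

4

Assign every edge capacity 1; by Menger, the answer equals the max flow.
Path Well→r4→Ref (+1); total 1.
Path Well→r8→Ref (+1); total 2.
Path Well→r9→Ref (+1); total 3.
Path Well→r1→r6→Ref (+1); total 4.
No residual Well→Ref path; max flow = 4.
Certifying cut of size 4: {Well→r1, Well→r4, Well→r8, Well→r9}.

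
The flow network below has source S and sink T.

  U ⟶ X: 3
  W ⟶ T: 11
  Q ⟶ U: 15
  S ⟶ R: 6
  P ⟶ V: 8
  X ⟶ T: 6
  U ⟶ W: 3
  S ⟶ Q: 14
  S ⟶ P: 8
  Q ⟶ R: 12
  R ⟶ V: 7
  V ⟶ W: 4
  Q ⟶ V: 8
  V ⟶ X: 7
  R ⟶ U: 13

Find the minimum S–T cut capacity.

Augment S→P→V→W→T: bottleneck 4, flow now 4.
Augment S→P→V→X→T: bottleneck 4, flow now 8.
Augment S→Q→U→W→T: bottleneck 3, flow now 11.
Augment S→Q→U→X→T: bottleneck 2, flow now 13.
No augmenting path remains; maximum flow = 13.
By max-flow min-cut, the minimum cut capacity equals the max flow.
In the residual graph, reachable from S: {S, P, Q, R, U, V, X}.
Min-cut edges: U→W (3), V→W (4), X→T (6); capacity 3 + 4 + 6 = 13.

13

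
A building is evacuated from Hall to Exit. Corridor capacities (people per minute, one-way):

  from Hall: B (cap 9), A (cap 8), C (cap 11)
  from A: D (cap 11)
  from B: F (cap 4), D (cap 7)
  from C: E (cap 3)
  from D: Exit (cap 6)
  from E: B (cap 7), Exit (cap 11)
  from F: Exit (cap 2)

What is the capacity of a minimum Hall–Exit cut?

Augment Hall→A→D→Exit: bottleneck 6, flow now 6.
Augment Hall→B→F→Exit: bottleneck 2, flow now 8.
Augment Hall→C→E→Exit: bottleneck 3, flow now 11.
No augmenting path remains; maximum flow = 11.
By max-flow min-cut, the minimum cut capacity equals the max flow.
In the residual graph, reachable from Hall: {Hall, A, B, C, D, F}.
Min-cut edges: C→E (3), D→Exit (6), F→Exit (2); capacity 3 + 6 + 2 = 11.

11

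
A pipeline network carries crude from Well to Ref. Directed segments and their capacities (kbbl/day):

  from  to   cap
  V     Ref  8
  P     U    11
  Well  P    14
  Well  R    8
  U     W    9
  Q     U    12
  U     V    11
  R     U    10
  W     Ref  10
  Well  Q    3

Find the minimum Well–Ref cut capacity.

17

Augment Well→P→U→V→Ref: bottleneck 8, flow now 8.
Augment Well→P→U→W→Ref: bottleneck 3, flow now 11.
Augment Well→Q→U→W→Ref: bottleneck 3, flow now 14.
Augment Well→R→U→W→Ref: bottleneck 3, flow now 17.
No augmenting path remains; maximum flow = 17.
By max-flow min-cut, the minimum cut capacity equals the max flow.
In the residual graph, reachable from Well: {Well, P, Q, R, U, V}.
Min-cut edges: U→W (9), V→Ref (8); capacity 9 + 8 = 17.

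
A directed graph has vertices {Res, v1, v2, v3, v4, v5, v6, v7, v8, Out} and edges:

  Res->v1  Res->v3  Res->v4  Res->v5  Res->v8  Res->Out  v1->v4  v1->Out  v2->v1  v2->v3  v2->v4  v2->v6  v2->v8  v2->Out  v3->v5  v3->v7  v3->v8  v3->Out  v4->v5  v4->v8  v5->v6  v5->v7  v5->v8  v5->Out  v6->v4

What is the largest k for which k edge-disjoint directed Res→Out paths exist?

4

Assign every edge capacity 1; by Menger, the answer equals the max flow.
Path Res→Out (+1); total 1.
Path Res→v1→Out (+1); total 2.
Path Res→v3→Out (+1); total 3.
Path Res→v5→Out (+1); total 4.
No residual Res→Out path; max flow = 4.
Certifying cut of size 4: {Res→Out, Res→v1, Res→v3, v5→Out}.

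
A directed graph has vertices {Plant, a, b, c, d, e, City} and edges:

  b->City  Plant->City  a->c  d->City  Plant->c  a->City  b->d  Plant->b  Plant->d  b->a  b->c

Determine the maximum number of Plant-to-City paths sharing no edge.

Assign every edge capacity 1; by Menger, the answer equals the max flow.
Path Plant→City (+1); total 1.
Path Plant→b→City (+1); total 2.
Path Plant→d→City (+1); total 3.
No residual Plant→City path; max flow = 3.
Certifying cut of size 3: {Plant→City, Plant→b, Plant→d}.

3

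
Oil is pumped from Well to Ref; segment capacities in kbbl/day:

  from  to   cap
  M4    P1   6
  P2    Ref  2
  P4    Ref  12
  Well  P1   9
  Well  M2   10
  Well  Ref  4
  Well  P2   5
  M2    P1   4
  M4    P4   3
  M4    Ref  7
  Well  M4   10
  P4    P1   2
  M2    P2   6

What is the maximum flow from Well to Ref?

16

Augment Well→Ref: bottleneck 4, flow now 4.
Augment Well→M4→Ref: bottleneck 7, flow now 11.
Augment Well→P2→Ref: bottleneck 2, flow now 13.
Augment Well→M4→P4→Ref: bottleneck 3, flow now 16.
No augmenting path remains; maximum flow = 16.
In the residual graph, reachable from Well: {Well, M2, P2, P1}.
Min-cut edges: Well→M4 (10), Well→Ref (4), P2→Ref (2); capacity 10 + 4 + 2 = 16.
This cut is saturated, so no flow can exceed 16.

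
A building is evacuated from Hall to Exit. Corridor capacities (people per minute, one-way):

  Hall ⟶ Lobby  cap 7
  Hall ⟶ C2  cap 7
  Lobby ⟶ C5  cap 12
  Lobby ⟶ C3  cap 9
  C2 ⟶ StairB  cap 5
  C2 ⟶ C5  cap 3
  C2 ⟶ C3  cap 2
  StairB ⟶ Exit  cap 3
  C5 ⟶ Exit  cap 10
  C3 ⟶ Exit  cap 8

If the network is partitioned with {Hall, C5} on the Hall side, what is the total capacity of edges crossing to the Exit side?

24

Edges leaving {Hall, C5}: Hall→Lobby (7), Hall→C2 (7), C5→Exit (10).
Cut capacity = 7 + 7 + 10 = 24.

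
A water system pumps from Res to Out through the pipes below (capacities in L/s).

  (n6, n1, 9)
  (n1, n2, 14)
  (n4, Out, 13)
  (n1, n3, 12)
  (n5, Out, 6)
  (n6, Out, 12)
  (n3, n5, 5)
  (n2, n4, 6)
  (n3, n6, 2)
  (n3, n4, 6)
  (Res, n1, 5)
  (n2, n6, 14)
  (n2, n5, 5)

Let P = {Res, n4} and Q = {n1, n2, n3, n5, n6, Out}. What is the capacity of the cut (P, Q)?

Edges leaving {Res, n4}: Res→n1 (5), n4→Out (13).
Cut capacity = 5 + 13 = 18.

18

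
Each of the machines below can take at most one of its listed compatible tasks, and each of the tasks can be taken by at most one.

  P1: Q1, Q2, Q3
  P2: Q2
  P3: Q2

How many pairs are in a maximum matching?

2

Unit-capacity flow: source→left, listed edges, right→sink; max matching = max flow.
Augmenting path P1→Q1 (+1); matched 1.
Augmenting path P2→Q2 (+1); matched 2.
No augmenting path remains; maximum matching = 2.
König certificate: {P1, Q2} is a vertex cover of size 2 (every listed pair touches it), so no matching can be larger.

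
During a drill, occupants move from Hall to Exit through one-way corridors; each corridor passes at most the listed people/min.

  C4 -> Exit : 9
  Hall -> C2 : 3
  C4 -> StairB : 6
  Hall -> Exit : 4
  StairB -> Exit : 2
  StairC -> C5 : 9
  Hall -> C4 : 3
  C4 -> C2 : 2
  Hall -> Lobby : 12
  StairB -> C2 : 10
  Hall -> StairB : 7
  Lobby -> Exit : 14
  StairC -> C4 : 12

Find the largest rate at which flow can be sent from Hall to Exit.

Augment Hall→Exit: bottleneck 4, flow now 4.
Augment Hall→C4→Exit: bottleneck 3, flow now 7.
Augment Hall→StairB→Exit: bottleneck 2, flow now 9.
Augment Hall→Lobby→Exit: bottleneck 12, flow now 21.
No augmenting path remains; maximum flow = 21.
In the residual graph, reachable from Hall: {Hall, StairB, C2}.
Min-cut edges: Hall→C4 (3), Hall→Lobby (12), Hall→Exit (4), StairB→Exit (2); capacity 3 + 12 + 4 + 2 = 21.
This cut is saturated, so no flow can exceed 21.

21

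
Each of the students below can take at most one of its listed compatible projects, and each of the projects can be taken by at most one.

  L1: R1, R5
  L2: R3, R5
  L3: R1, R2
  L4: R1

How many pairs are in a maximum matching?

4

Unit-capacity flow: source→left, listed edges, right→sink; max matching = max flow.
Augmenting path L1→R1 (+1); matched 1.
Augmenting path L2→R3 (+1); matched 2.
Augmenting path L3→R2 (+1); matched 3.
Augmenting path L4→R1→L1→R5 (+1); matched 4.
No augmenting path remains; maximum matching = 4.
König certificate: {L1, L2, L3, L4} is a vertex cover of size 4 (every listed pair touches it), so no matching can be larger.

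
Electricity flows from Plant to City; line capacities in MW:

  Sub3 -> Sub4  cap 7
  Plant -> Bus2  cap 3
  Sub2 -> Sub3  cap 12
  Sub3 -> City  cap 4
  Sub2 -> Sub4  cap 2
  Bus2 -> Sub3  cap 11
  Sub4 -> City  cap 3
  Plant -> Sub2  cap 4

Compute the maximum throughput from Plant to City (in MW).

Augment Plant→Bus2→Sub3→City: bottleneck 3, flow now 3.
Augment Plant→Sub2→Sub4→City: bottleneck 2, flow now 5.
Augment Plant→Sub2→Sub3→City: bottleneck 1, flow now 6.
Augment Plant→Sub2→Sub3→Sub4→City: bottleneck 1, flow now 7.
No augmenting path remains; maximum flow = 7.
In the residual graph, reachable from Plant: {Plant}.
Min-cut edges: Plant→Bus2 (3), Plant→Sub2 (4); capacity 3 + 4 = 7.
This cut is saturated, so no flow can exceed 7.

7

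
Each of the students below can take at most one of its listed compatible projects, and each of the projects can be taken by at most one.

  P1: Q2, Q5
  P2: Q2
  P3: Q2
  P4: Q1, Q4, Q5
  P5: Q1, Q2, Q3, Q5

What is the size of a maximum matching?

4

Unit-capacity flow: source→left, listed edges, right→sink; max matching = max flow.
Augmenting path P1→Q2 (+1); matched 1.
Augmenting path P4→Q1 (+1); matched 2.
Augmenting path P5→Q3 (+1); matched 3.
Augmenting path P2→Q2→P1→Q5 (+1); matched 4.
No augmenting path remains; maximum matching = 4.
König certificate: {P1, P4, P5, Q2} is a vertex cover of size 4 (every listed pair touches it), so no matching can be larger.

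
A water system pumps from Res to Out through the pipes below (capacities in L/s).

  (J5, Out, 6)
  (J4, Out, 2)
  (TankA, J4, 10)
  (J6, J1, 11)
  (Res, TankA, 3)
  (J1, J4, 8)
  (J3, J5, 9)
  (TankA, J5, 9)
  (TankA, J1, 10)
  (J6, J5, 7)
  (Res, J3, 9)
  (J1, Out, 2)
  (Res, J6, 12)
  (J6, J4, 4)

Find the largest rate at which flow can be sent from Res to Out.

Augment Res→TankA→J4→Out: bottleneck 2, flow now 2.
Augment Res→TankA→J5→Out: bottleneck 1, flow now 3.
Augment Res→J6→J5→Out: bottleneck 5, flow now 8.
Augment Res→J6→J1→Out: bottleneck 2, flow now 10.
No augmenting path remains; maximum flow = 10.
In the residual graph, reachable from Res: {Res, TankA, J6, J3, J4, J5, J1}.
Min-cut edges: J4→Out (2), J5→Out (6), J1→Out (2); capacity 2 + 6 + 2 = 10.
This cut is saturated, so no flow can exceed 10.

10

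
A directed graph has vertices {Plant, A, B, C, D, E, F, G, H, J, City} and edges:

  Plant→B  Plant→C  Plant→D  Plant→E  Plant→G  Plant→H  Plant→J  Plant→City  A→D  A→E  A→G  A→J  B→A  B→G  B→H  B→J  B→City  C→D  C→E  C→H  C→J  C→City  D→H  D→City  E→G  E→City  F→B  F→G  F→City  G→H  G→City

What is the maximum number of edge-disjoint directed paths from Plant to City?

Assign every edge capacity 1; by Menger, the answer equals the max flow.
Path Plant→City (+1); total 1.
Path Plant→B→City (+1); total 2.
Path Plant→C→City (+1); total 3.
Path Plant→D→City (+1); total 4.
Path Plant→E→City (+1); total 5.
Path Plant→G→City (+1); total 6.
No residual Plant→City path; max flow = 6.
Certifying cut of size 6: {Plant→B, Plant→C, Plant→City, Plant→D, Plant→E, Plant→G}.

6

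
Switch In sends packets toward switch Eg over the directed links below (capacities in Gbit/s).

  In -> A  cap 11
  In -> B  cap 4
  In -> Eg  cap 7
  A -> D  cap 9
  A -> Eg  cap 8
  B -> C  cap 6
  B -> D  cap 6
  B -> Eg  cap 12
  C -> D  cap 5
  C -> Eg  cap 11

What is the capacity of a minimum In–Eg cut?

Augment In→Eg: bottleneck 7, flow now 7.
Augment In→A→Eg: bottleneck 8, flow now 15.
Augment In→B→Eg: bottleneck 4, flow now 19.
No augmenting path remains; maximum flow = 19.
By max-flow min-cut, the minimum cut capacity equals the max flow.
In the residual graph, reachable from In: {In, A, D}.
Min-cut edges: In→B (4), In→Eg (7), A→Eg (8); capacity 4 + 7 + 8 = 19.

19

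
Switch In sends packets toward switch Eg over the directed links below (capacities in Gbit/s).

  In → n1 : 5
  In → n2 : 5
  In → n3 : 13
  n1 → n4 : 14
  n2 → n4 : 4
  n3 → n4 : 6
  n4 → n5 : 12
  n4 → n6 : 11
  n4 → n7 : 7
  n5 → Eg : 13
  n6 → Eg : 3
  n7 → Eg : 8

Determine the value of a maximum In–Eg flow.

15

Augment In→n1→n4→n5→Eg: bottleneck 5, flow now 5.
Augment In→n2→n4→n5→Eg: bottleneck 4, flow now 9.
Augment In→n3→n4→n5→Eg: bottleneck 3, flow now 12.
Augment In→n3→n4→n6→Eg: bottleneck 3, flow now 15.
No augmenting path remains; maximum flow = 15.
In the residual graph, reachable from In: {In, n2, n3}.
Min-cut edges: In→n1 (5), n2→n4 (4), n3→n4 (6); capacity 5 + 4 + 6 = 15.
This cut is saturated, so no flow can exceed 15.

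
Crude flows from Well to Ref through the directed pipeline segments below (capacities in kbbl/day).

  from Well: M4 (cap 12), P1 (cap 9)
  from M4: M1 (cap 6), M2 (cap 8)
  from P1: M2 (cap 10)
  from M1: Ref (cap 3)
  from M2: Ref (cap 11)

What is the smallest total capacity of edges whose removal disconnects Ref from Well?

14

Augment Well→M4→M1→Ref: bottleneck 3, flow now 3.
Augment Well→M4→M2→Ref: bottleneck 8, flow now 11.
Augment Well→P1→M2→Ref: bottleneck 3, flow now 14.
No augmenting path remains; maximum flow = 14.
By max-flow min-cut, the minimum cut capacity equals the max flow.
In the residual graph, reachable from Well: {Well, M4, P1, M1, M2}.
Min-cut edges: M1→Ref (3), M2→Ref (11); capacity 3 + 11 = 14.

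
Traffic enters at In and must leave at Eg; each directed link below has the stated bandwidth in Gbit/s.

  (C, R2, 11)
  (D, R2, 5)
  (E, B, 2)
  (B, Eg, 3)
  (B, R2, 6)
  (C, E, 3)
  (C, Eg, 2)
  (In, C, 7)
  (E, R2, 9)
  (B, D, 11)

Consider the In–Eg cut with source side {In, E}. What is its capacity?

18

Edges leaving {In, E}: In→C (7), E→B (2), E→R2 (9).
Cut capacity = 7 + 2 + 9 = 18.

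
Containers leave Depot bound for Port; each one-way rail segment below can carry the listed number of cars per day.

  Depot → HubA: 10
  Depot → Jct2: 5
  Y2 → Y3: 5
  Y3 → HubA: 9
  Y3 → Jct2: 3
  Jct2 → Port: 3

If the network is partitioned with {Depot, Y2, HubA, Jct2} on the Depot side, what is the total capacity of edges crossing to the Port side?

Edges leaving {Depot, Y2, HubA, Jct2}: Y2→Y3 (5), Jct2→Port (3).
Cut capacity = 5 + 3 = 8.

8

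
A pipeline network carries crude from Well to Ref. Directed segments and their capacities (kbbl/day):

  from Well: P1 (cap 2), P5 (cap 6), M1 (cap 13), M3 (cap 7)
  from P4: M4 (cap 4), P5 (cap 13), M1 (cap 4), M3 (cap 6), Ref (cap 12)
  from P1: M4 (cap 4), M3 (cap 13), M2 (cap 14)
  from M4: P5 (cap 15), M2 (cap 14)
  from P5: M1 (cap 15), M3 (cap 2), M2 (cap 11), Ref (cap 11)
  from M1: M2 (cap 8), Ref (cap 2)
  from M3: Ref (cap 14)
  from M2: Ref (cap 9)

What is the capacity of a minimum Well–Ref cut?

Augment Well→P5→Ref: bottleneck 6, flow now 6.
Augment Well→M1→Ref: bottleneck 2, flow now 8.
Augment Well→M3→Ref: bottleneck 7, flow now 15.
Augment Well→P1→M3→Ref: bottleneck 2, flow now 17.
Augment Well→M1→M2→Ref: bottleneck 8, flow now 25.
No augmenting path remains; maximum flow = 25.
By max-flow min-cut, the minimum cut capacity equals the max flow.
In the residual graph, reachable from Well: {Well, M1}.
Min-cut edges: Well→P1 (2), Well→P5 (6), Well→M3 (7), M1→M2 (8), M1→Ref (2); capacity 2 + 6 + 7 + 8 + 2 = 25.

25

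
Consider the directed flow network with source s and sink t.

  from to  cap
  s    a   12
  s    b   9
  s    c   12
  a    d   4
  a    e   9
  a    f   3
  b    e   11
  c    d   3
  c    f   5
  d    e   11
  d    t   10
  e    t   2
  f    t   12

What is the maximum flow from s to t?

17

Augment s→a→d→t: bottleneck 4, flow now 4.
Augment s→a→e→t: bottleneck 2, flow now 6.
Augment s→a→f→t: bottleneck 3, flow now 9.
Augment s→c→d→t: bottleneck 3, flow now 12.
Augment s→c→f→t: bottleneck 5, flow now 17.
No augmenting path remains; maximum flow = 17.
In the residual graph, reachable from s: {s, a, b, c, e}.
Min-cut edges: a→d (4), a→f (3), c→d (3), c→f (5), e→t (2); capacity 4 + 3 + 3 + 5 + 2 = 17.
This cut is saturated, so no flow can exceed 17.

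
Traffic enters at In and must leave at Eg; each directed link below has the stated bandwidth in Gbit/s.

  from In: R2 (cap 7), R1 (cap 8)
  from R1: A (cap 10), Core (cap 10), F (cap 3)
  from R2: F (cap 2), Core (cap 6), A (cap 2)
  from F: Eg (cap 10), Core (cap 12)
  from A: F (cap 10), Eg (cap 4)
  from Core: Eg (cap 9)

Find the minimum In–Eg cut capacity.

15

Augment In→R1→F→Eg: bottleneck 3, flow now 3.
Augment In→R1→A→Eg: bottleneck 4, flow now 7.
Augment In→R1→Core→Eg: bottleneck 1, flow now 8.
Augment In→R2→F→Eg: bottleneck 2, flow now 10.
Augment In→R2→Core→Eg: bottleneck 5, flow now 15.
No augmenting path remains; maximum flow = 15.
By max-flow min-cut, the minimum cut capacity equals the max flow.
In the residual graph, reachable from In: {In}.
Min-cut edges: In→R1 (8), In→R2 (7); capacity 8 + 7 = 15.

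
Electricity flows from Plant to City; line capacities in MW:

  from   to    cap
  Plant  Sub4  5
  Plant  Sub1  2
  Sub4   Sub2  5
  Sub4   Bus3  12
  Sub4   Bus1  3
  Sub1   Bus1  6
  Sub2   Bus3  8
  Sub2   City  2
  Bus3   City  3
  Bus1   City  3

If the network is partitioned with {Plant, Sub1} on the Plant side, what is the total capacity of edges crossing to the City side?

11

Edges leaving {Plant, Sub1}: Plant→Sub4 (5), Sub1→Bus1 (6).
Cut capacity = 5 + 6 = 11.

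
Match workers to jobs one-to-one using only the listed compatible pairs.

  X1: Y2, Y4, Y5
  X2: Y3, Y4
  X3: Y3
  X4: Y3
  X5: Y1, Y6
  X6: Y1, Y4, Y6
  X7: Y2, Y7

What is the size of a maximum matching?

Unit-capacity flow: source→left, listed edges, right→sink; max matching = max flow.
Augmenting path X1→Y2 (+1); matched 1.
Augmenting path X2→Y3 (+1); matched 2.
Augmenting path X5→Y1 (+1); matched 3.
Augmenting path X6→Y4 (+1); matched 4.
Augmenting path X7→Y7 (+1); matched 5.
Augmenting path X3→Y3→X2→Y4→X6→Y6 (+1); matched 6.
No augmenting path remains; maximum matching = 6.
König certificate: {X1, X2, X5, X6, X7, Y3} is a vertex cover of size 6 (every listed pair touches it), so no matching can be larger.

6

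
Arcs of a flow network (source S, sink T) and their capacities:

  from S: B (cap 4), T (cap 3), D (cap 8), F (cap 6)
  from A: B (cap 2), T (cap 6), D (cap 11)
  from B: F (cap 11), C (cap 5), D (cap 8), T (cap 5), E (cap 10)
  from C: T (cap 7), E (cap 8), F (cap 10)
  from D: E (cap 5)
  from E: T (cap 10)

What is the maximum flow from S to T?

12

Augment S→T: bottleneck 3, flow now 3.
Augment S→B→T: bottleneck 4, flow now 7.
Augment S→D→E→T: bottleneck 5, flow now 12.
No augmenting path remains; maximum flow = 12.
In the residual graph, reachable from S: {S, D, F}.
Min-cut edges: S→B (4), S→T (3), D→E (5); capacity 4 + 3 + 5 = 12.
This cut is saturated, so no flow can exceed 12.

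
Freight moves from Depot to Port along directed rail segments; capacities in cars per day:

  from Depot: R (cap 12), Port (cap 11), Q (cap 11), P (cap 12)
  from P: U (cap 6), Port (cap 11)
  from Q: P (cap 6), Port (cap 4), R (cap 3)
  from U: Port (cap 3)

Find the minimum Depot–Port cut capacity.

Augment Depot→Port: bottleneck 11, flow now 11.
Augment Depot→P→Port: bottleneck 11, flow now 22.
Augment Depot→Q→Port: bottleneck 4, flow now 26.
Augment Depot→P→U→Port: bottleneck 1, flow now 27.
Augment Depot→Q→P→U→Port: bottleneck 2, flow now 29.
No augmenting path remains; maximum flow = 29.
By max-flow min-cut, the minimum cut capacity equals the max flow.
In the residual graph, reachable from Depot: {Depot, P, Q, R, U}.
Min-cut edges: Depot→Port (11), P→Port (11), Q→Port (4), U→Port (3); capacity 11 + 11 + 4 + 3 = 29.

29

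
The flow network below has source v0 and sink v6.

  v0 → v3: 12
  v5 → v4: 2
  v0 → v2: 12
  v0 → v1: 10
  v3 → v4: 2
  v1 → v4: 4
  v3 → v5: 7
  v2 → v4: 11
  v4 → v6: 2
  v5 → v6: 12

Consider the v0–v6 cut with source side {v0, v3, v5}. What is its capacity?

Edges leaving {v0, v3, v5}: v0→v1 (10), v0→v2 (12), v3→v4 (2), v5→v4 (2), v5→v6 (12).
Cut capacity = 10 + 12 + 2 + 2 + 12 = 38.

38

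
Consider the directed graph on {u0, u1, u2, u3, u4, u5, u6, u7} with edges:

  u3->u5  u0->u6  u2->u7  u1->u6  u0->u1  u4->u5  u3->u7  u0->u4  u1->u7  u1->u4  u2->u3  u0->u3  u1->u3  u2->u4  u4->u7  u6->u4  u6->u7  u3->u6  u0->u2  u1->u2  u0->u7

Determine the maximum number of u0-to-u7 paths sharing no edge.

6

Assign every edge capacity 1; by Menger, the answer equals the max flow.
Path u0→u7 (+1); total 1.
Path u0→u1→u7 (+1); total 2.
Path u0→u2→u7 (+1); total 3.
Path u0→u3→u7 (+1); total 4.
Path u0→u4→u7 (+1); total 5.
Path u0→u6→u7 (+1); total 6.
No residual u0→u7 path; max flow = 6.
Certifying cut of size 6: {u0→u1, u0→u2, u0→u3, u0→u4, u0→u6, u0→u7}.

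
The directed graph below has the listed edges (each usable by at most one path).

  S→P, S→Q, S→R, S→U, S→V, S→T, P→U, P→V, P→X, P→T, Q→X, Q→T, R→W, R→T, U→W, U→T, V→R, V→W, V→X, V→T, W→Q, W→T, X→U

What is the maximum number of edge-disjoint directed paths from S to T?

Assign every edge capacity 1; by Menger, the answer equals the max flow.
Path S→T (+1); total 1.
Path S→P→T (+1); total 2.
Path S→Q→T (+1); total 3.
Path S→R→T (+1); total 4.
Path S→U→T (+1); total 5.
Path S→V→T (+1); total 6.
No residual S→T path; max flow = 6.
Certifying cut of size 6: {S→P, S→Q, S→R, S→T, S→U, S→V}.

6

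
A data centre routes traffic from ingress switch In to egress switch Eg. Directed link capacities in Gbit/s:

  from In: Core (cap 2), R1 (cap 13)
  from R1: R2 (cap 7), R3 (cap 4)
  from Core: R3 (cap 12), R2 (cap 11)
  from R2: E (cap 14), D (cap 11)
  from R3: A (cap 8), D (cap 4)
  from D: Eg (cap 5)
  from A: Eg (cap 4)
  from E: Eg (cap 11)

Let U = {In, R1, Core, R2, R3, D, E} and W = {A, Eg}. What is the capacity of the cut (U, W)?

Edges leaving {In, R1, Core, R2, R3, D, E}: R3→A (8), D→Eg (5), E→Eg (11).
Cut capacity = 8 + 5 + 11 = 24.

24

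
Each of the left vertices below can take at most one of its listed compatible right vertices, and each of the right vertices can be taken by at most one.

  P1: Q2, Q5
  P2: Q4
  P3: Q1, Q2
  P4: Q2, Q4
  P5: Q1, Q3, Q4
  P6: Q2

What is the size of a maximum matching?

Unit-capacity flow: source→left, listed edges, right→sink; max matching = max flow.
Augmenting path P1→Q2 (+1); matched 1.
Augmenting path P2→Q4 (+1); matched 2.
Augmenting path P3→Q1 (+1); matched 3.
Augmenting path P5→Q3 (+1); matched 4.
Augmenting path P4→Q2→P1→Q5 (+1); matched 5.
No augmenting path remains; maximum matching = 5.
König certificate: {P1, P3, P5, Q2, Q4} is a vertex cover of size 5 (every listed pair touches it), so no matching can be larger.

5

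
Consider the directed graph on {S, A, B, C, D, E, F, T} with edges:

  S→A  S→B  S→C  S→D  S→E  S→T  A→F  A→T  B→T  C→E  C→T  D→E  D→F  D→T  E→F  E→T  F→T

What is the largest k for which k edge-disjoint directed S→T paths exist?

6

Assign every edge capacity 1; by Menger, the answer equals the max flow.
Path S→T (+1); total 1.
Path S→A→T (+1); total 2.
Path S→B→T (+1); total 3.
Path S→C→T (+1); total 4.
Path S→D→T (+1); total 5.
Path S→E→T (+1); total 6.
No residual S→T path; max flow = 6.
Certifying cut of size 6: {S→A, S→B, S→C, S→D, S→E, S→T}.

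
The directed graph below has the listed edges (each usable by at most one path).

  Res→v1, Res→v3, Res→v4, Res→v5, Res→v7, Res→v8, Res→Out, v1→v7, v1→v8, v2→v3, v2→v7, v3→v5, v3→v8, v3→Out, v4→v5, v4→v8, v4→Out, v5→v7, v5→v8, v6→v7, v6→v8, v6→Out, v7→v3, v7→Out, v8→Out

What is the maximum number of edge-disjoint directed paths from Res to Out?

Assign every edge capacity 1; by Menger, the answer equals the max flow.
Path Res→Out (+1); total 1.
Path Res→v3→Out (+1); total 2.
Path Res→v4→Out (+1); total 3.
Path Res→v7→Out (+1); total 4.
Path Res→v8→Out (+1); total 5.
No residual Res→Out path; max flow = 5.
Certifying cut of size 5: {Res→Out, Res→v4, v3→Out, v7→Out, v8→Out}.

5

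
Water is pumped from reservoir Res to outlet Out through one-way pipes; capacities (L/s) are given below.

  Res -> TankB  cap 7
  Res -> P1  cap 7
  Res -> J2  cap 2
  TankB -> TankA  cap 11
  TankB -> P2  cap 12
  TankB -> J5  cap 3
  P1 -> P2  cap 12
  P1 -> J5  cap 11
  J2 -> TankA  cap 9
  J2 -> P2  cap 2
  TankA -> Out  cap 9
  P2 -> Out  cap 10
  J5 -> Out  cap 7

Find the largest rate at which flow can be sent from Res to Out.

16

Augment Res→TankB→TankA→Out: bottleneck 7, flow now 7.
Augment Res→P1→P2→Out: bottleneck 7, flow now 14.
Augment Res→J2→TankA→Out: bottleneck 2, flow now 16.
No augmenting path remains; maximum flow = 16.
In the residual graph, reachable from Res: {Res}.
Min-cut edges: Res→TankB (7), Res→P1 (7), Res→J2 (2); capacity 7 + 7 + 2 = 16.
This cut is saturated, so no flow can exceed 16.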